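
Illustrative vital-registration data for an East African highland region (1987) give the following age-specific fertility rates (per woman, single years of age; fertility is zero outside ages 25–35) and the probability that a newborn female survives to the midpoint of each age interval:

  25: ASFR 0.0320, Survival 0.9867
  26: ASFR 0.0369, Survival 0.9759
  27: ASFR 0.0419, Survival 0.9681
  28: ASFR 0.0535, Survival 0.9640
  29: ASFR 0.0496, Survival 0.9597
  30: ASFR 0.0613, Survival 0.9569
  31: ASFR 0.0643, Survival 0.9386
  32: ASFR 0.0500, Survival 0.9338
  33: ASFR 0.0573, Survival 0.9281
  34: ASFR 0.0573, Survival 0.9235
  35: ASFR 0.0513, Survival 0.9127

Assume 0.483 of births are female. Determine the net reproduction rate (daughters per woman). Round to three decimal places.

0.254

Proportion female at birth = 0.483.
Each age group contributes 1 × ASFR × survival:
  25: 1 × 0.0320 × 0.9867 = 0.03157
  26: 1 × 0.0369 × 0.9759 = 0.03601
  27: 1 × 0.0419 × 0.9681 = 0.04056
  28: 1 × 0.0535 × 0.9640 = 0.05157
  29: 1 × 0.0496 × 0.9597 = 0.04760
  30: 1 × 0.0613 × 0.9569 = 0.05866
  31: 1 × 0.0643 × 0.9386 = 0.06035
  32: 1 × 0.0500 × 0.9338 = 0.04669
  33: 1 × 0.0573 × 0.9281 = 0.05318
  34: 1 × 0.0573 × 0.9235 = 0.05292
  35: 1 × 0.0513 × 0.9127 = 0.04682
Sum = 0.52593
NRR = 0.483 × 0.52593 = 0.25402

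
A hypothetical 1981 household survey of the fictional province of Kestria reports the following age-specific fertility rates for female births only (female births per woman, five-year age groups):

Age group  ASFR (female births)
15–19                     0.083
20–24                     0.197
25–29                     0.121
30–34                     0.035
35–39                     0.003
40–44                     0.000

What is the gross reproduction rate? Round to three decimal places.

Sum of female ASFRs = 0.083 + 0.197 + 0.121 + 0.035 + 0.003 + 0.000 = 0.439
GRR = 5 × 0.439 = 2.195

2.195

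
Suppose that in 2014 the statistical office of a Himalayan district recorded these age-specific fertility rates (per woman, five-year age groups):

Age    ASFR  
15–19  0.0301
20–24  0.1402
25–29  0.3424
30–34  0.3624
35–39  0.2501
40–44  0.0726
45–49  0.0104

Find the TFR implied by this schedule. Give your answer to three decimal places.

6.041

Sum of ASFRs = 0.0301 + 0.1402 + 0.3424 + 0.3624 + 0.2501 + 0.0726 + 0.0104 = 1.2082
TFR = 5 × 1.2082 = 6.041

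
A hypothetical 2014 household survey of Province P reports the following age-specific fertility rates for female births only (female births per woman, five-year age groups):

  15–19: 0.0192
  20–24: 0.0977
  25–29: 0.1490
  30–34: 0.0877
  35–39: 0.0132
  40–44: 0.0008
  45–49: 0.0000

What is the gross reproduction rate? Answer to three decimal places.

Sum of female ASFRs = 0.0192 + 0.0977 + 0.1490 + 0.0877 + 0.0132 + 0.0008 + 0.0000 = 0.3676
GRR = 5 × 0.3676 = 1.838

1.838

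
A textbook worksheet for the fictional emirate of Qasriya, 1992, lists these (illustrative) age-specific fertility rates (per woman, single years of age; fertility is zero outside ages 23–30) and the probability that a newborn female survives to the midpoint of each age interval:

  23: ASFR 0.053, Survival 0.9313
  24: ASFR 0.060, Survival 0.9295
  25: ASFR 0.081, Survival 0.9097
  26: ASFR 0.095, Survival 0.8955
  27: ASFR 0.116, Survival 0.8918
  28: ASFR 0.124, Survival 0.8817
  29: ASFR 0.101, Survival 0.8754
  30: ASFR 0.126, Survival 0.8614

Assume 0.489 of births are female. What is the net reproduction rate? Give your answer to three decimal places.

0.329

Proportion female at birth = 0.489.
Weighting each age-specific rate by interval width and survival:
  23: 1 × 0.053 × 0.9313 = 0.04936
  24: 1 × 0.060 × 0.9295 = 0.05577
  25: 1 × 0.081 × 0.9097 = 0.07369
  26: 1 × 0.095 × 0.8955 = 0.08507
  27: 1 × 0.116 × 0.8918 = 0.10345
  28: 1 × 0.124 × 0.8817 = 0.10933
  29: 1 × 0.101 × 0.8754 = 0.08842
  30: 1 × 0.126 × 0.8614 = 0.10854
Sum = 0.67363
NRR = 0.489 × 0.67363 = 0.32941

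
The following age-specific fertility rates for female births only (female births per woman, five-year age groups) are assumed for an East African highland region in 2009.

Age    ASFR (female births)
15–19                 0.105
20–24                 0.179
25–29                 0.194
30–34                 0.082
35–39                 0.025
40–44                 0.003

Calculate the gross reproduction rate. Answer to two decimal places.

2.94

Sum of female ASFRs = 0.105 + 0.179 + 0.194 + 0.082 + 0.025 + 0.003 = 0.588
GRR = 5 × 0.588 = 2.94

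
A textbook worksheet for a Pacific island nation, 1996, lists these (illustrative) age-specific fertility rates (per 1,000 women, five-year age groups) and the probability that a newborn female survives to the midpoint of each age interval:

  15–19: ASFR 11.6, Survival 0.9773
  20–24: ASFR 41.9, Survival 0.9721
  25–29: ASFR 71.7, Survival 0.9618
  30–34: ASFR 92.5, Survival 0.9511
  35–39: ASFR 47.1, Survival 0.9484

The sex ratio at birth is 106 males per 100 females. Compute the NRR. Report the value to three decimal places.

Proportion female at birth = 100 / (100 + 106) = 0.48544.
Each age group contributes 5 × ASFR × survival:
  15–19: 5 × 11.6/1000 × 0.9773 = 0.05668
  20–24: 5 × 41.9/1000 × 0.9721 = 0.20365
  25–29: 5 × 71.7/1000 × 0.9618 = 0.34481
  30–34: 5 × 92.5/1000 × 0.9511 = 0.43988
  35–39: 5 × 47.1/1000 × 0.9484 = 0.22335
Sum = 1.26837
NRR = 0.48544 × 1.26837 = 0.61572

0.616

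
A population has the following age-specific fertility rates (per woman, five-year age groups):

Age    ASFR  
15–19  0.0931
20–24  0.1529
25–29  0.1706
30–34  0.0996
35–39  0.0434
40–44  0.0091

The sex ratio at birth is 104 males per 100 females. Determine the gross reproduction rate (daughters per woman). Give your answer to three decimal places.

Proportion female at birth = 100 / (100 + 104) = 0.49020.
Sum of ASFRs = 0.0931 + 0.1529 + 0.1706 + 0.0996 + 0.0434 + 0.0091 = 0.5687
TFR = 5 × 0.5687 = 2.8435
GRR = 0.49020 × 2.8435 = 1.39388

1.394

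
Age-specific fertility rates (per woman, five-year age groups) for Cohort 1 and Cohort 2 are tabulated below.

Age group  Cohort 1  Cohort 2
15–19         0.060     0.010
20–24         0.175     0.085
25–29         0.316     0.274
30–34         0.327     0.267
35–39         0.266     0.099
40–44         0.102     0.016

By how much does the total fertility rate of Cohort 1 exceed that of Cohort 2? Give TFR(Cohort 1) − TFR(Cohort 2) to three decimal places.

Cohort 1:
  Sum of ASFRs = 0.060 + 0.175 + 0.316 + 0.327 + 0.266 + 0.102 = 1.246
  TFR = 5 × 1.246 = 6.23
Cohort 2:
  Sum of ASFRs = 0.010 + 0.085 + 0.274 + 0.267 + 0.099 + 0.016 = 0.751
  TFR = 5 × 0.751 = 3.755
Difference = 6.23 − 3.755 = 2.475

2.475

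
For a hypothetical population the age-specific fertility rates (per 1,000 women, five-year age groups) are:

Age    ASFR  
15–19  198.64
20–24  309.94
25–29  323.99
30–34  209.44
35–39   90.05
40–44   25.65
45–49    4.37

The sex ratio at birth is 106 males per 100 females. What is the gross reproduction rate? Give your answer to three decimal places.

Proportion female at birth = 100 / (100 + 106) = 0.48544.
Sum of ASFRs = 198.64 + 309.94 + 323.99 + 209.44 + 90.05 + 25.65 + 4.37 = 1162.08
TFR = 5 × 1162.08 / 1000 = 5.8104
GRR = 0.48544 × 5.8104 = 2.82060

2.821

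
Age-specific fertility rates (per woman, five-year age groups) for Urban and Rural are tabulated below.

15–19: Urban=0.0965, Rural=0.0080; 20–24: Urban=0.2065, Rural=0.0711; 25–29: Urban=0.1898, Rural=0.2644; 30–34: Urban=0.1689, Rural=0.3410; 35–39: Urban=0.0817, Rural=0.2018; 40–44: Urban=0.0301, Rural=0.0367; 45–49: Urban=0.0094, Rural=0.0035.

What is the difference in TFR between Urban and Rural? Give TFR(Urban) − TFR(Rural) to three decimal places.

-0.718

Urban:
  Sum of ASFRs = 0.0965 + 0.2065 + 0.1898 + 0.1689 + 0.0817 + 0.0301 + 0.0094 = 0.7829
  TFR = 5 × 0.7829 = 3.9145
Rural:
  Sum of ASFRs = 0.0080 + 0.0711 + 0.2644 + 0.3410 + 0.2018 + 0.0367 + 0.0035 = 0.9265
  TFR = 5 × 0.9265 = 4.6325
Difference = 3.9145 − 4.6325 = -0.718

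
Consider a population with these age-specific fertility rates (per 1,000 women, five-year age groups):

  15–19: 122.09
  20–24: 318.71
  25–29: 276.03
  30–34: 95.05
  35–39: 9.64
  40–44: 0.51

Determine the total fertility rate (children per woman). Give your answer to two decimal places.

4.11

Sum of ASFRs = 122.09 + 318.71 + 276.03 + 95.05 + 9.64 + 0.51 = 822.03
TFR = 5 × 822.03 / 1000 = 4.11015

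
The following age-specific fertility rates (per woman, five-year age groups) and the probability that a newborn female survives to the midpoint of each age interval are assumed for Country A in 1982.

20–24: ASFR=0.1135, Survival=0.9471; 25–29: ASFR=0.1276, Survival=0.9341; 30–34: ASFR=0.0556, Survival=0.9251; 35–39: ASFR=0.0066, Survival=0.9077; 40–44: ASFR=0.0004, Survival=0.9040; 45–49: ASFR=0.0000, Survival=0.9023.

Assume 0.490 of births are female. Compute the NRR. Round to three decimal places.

Proportion female at birth = 0.490.
Weighting each age-specific rate by interval width and survival:
  20–24: 5 × 0.1135 × 0.9471 = 0.53748
  25–29: 5 × 0.1276 × 0.9341 = 0.59596
  30–34: 5 × 0.0556 × 0.9251 = 0.25718
  35–39: 5 × 0.0066 × 0.9077 = 0.02995
  40–44: 5 × 0.0004 × 0.9040 = 0.00181
  45–49: 5 × 0.0000 × 0.9023 = 0.00000
Sum = 1.42238
NRR = 0.490 × 1.42238 = 0.69697
An NRR under 1 implies long-run decline under these rates.

0.697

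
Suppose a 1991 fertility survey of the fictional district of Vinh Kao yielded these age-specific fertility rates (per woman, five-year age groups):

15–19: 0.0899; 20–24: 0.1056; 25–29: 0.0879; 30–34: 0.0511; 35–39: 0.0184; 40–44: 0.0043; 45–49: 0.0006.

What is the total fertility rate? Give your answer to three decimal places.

1.789

Sum of ASFRs = 0.0899 + 0.1056 + 0.0879 + 0.0511 + 0.0184 + 0.0043 + 0.0006 = 0.3578
TFR = 5 × 0.3578 = 1.789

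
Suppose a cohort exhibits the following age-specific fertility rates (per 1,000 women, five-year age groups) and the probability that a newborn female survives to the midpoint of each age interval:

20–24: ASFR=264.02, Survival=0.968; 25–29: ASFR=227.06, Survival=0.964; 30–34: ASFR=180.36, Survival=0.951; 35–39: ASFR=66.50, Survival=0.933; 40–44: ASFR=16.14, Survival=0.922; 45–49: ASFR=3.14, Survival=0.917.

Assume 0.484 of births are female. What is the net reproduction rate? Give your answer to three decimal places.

Proportion female at birth = 0.484.
Weighting each age-specific rate by interval width and survival:
  20–24: 5 × 264.02/1000 × 0.968 = 1.27786
  25–29: 5 × 227.06/1000 × 0.964 = 1.09443
  30–34: 5 × 180.36/1000 × 0.951 = 0.85761
  35–39: 5 × 66.50/1000 × 0.933 = 0.31022
  40–44: 5 × 16.14/1000 × 0.922 = 0.07441
  45–49: 5 × 3.14/1000 × 0.917 = 0.01440
Sum = 3.62893
NRR = 0.484 × 3.62893 = 1.75640
NRR > 1, so each generation more than replaces itself.

1.756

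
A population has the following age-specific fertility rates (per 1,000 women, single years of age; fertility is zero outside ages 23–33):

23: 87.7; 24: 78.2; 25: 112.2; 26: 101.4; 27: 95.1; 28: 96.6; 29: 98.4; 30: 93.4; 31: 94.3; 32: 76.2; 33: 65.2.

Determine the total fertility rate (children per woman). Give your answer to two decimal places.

Sum of ASFRs = 87.7 + 78.2 + 112.2 + 101.4 + 95.1 + 96.6 + 98.4 + 93.4 + 94.3 + 76.2 + 65.2 = 998.7
TFR = 998.7 / 1000 = 0.9987

1.00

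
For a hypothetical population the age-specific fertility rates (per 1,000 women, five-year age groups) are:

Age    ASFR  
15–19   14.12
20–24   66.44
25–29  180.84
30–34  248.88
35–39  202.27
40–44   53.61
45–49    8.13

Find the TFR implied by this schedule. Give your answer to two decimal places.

3.87

Sum of ASFRs = 14.12 + 66.44 + 180.84 + 248.88 + 202.27 + 53.61 + 8.13 = 774.29
TFR = 5 × 774.29 / 1000 = 3.87145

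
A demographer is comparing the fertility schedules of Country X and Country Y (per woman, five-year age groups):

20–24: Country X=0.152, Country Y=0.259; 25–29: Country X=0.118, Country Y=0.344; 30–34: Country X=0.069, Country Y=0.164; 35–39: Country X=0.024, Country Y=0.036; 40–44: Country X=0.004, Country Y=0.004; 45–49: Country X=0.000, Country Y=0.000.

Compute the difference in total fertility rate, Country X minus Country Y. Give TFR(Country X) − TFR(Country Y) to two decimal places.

-2.20

Country X:
  Sum of ASFRs = 0.152 + 0.118 + 0.069 + 0.024 + 0.004 + 0.000 = 0.367
  TFR = 5 × 0.367 = 1.835
Country Y:
  Sum of ASFRs = 0.259 + 0.344 + 0.164 + 0.036 + 0.004 + 0.000 = 0.807
  TFR = 5 × 0.807 = 4.035
Difference = 1.835 − 4.035 = -2.2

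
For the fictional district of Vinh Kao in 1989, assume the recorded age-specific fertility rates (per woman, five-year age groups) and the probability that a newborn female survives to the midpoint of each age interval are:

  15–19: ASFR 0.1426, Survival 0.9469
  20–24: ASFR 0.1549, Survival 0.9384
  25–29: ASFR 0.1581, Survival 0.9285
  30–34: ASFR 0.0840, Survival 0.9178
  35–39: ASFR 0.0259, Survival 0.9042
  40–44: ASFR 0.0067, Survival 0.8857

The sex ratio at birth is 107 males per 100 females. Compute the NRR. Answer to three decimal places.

Proportion female at birth = 100 / (100 + 107) = 0.48309.
Each age group contributes 5 × ASFR × survival:
  15–19: 5 × 0.1426 × 0.9469 = 0.67514
  20–24: 5 × 0.1549 × 0.9384 = 0.72679
  25–29: 5 × 0.1581 × 0.9285 = 0.73398
  30–34: 5 × 0.0840 × 0.9178 = 0.38548
  35–39: 5 × 0.0259 × 0.9042 = 0.11709
  40–44: 5 × 0.0067 × 0.8857 = 0.02967
Sum = 2.66815
NRR = 0.48309 × 2.66815 = 1.28896

1.289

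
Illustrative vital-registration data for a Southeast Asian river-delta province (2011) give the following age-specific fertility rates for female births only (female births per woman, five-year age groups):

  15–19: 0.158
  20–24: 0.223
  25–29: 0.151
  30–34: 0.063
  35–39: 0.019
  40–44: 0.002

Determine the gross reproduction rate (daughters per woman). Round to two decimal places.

3.08

Sum of female ASFRs = 0.158 + 0.223 + 0.151 + 0.063 + 0.019 + 0.002 = 0.616
GRR = 5 × 0.616 = 3.08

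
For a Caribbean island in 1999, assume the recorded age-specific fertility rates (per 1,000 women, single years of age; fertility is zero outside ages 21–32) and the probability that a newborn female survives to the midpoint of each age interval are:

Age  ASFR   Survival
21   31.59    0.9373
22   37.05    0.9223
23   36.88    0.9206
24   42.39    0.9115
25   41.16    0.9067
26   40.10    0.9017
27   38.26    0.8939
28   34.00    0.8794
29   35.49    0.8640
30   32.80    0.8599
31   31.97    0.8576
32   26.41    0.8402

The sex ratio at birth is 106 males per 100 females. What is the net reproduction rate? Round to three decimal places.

Proportion female at birth = 100 / (100 + 106) = 0.48544.
Survival-weighted fertility by age (1·fₓ·Sₓ):
  21: 1 × 31.59/1000 × 0.9373 = 0.02961
  22: 1 × 37.05/1000 × 0.9223 = 0.03417
  23: 1 × 36.88/1000 × 0.9206 = 0.03395
  24: 1 × 42.39/1000 × 0.9115 = 0.03864
  25: 1 × 41.16/1000 × 0.9067 = 0.03732
  26: 1 × 40.10/1000 × 0.9017 = 0.03616
  27: 1 × 38.26/1000 × 0.8939 = 0.03420
  28: 1 × 34.00/1000 × 0.8794 = 0.02990
  29: 1 × 35.49/1000 × 0.8640 = 0.03066
  30: 1 × 32.80/1000 × 0.8599 = 0.02820
  31: 1 × 31.97/1000 × 0.8576 = 0.02742
  32: 1 × 26.41/1000 × 0.8402 = 0.02219
Sum = 0.38242
NRR = 0.48544 × 0.38242 = 0.18564
NRR < 1, so the cohort does not fully replace itself.

0.186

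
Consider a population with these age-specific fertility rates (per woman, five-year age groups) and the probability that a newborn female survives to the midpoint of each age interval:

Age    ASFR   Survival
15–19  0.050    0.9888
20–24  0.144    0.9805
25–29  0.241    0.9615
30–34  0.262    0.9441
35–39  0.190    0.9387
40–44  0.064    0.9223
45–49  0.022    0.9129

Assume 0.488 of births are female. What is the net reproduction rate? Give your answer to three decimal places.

2.262

Proportion female at birth = 0.488.
Weighting each age-specific rate by interval width and survival:
  15–19: 5 × 0.050 × 0.9888 = 0.24720
  20–24: 5 × 0.144 × 0.9805 = 0.70596
  25–29: 5 × 0.241 × 0.9615 = 1.15861
  30–34: 5 × 0.262 × 0.9441 = 1.23677
  35–39: 5 × 0.190 × 0.9387 = 0.89177
  40–44: 5 × 0.064 × 0.9223 = 0.29514
  45–49: 5 × 0.022 × 0.9129 = 0.10042
Sum = 4.63587
NRR = 0.488 × 4.63587 = 2.26230
NRR > 1, so each generation more than replaces itself.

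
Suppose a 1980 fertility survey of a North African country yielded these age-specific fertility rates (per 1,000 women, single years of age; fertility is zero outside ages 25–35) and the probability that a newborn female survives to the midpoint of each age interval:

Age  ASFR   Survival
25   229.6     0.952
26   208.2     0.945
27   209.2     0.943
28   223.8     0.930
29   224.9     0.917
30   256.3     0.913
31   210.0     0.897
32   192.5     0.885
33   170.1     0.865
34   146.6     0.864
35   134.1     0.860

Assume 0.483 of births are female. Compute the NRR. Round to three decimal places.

0.970

Proportion female at birth = 0.483.
Survival-weighted fertility by age (1·fₓ·Sₓ):
  25: 1 × 229.6/1000 × 0.952 = 0.21858
  26: 1 × 208.2/1000 × 0.945 = 0.19675
  27: 1 × 209.2/1000 × 0.943 = 0.19728
  28: 1 × 223.8/1000 × 0.930 = 0.20813
  29: 1 × 224.9/1000 × 0.917 = 0.20623
  30: 1 × 256.3/1000 × 0.913 = 0.23400
  31: 1 × 210.0/1000 × 0.897 = 0.18837
  32: 1 × 192.5/1000 × 0.885 = 0.17036
  33: 1 × 170.1/1000 × 0.865 = 0.14714
  34: 1 × 146.6/1000 × 0.864 = 0.12666
  35: 1 × 134.1/1000 × 0.860 = 0.11533
Sum = 2.00883
NRR = 0.483 × 2.00883 = 0.97026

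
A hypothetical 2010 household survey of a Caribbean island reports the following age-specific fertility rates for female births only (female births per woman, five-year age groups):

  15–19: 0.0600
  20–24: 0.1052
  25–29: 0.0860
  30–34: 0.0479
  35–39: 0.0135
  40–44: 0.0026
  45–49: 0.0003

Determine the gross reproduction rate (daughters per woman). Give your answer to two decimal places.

Sum of female ASFRs = 0.0600 + 0.1052 + 0.0860 + 0.0479 + 0.0135 + 0.0026 + 0.0003 = 0.3155
GRR = 5 × 0.3155 = 1.5775

1.58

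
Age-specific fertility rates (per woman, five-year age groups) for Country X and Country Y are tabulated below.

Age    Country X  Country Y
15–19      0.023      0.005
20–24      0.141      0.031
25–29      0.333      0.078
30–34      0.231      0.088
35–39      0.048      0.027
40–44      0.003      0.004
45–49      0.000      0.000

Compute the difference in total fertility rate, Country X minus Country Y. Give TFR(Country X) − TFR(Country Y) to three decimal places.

Country X:
  Sum of ASFRs = 0.023 + 0.141 + 0.333 + 0.231 + 0.048 + 0.003 + 0.000 = 0.779
  TFR = 5 × 0.779 = 3.895
Country Y:
  Sum of ASFRs = 0.005 + 0.031 + 0.078 + 0.088 + 0.027 + 0.004 + 0.000 = 0.233
  TFR = 5 × 0.233 = 1.165
Difference = 3.895 − 1.165 = 2.73

2.730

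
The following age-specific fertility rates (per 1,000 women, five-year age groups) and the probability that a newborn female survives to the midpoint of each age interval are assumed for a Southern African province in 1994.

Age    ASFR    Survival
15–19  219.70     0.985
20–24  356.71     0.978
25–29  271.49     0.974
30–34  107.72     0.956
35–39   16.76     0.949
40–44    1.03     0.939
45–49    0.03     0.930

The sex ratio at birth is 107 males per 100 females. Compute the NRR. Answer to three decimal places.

Proportion female at birth = 100 / (100 + 107) = 0.48309.
Weighting each age-specific rate by interval width and survival:
  15–19: 5 × 219.70/1000 × 0.985 = 1.08202
  20–24: 5 × 356.71/1000 × 0.978 = 1.74431
  25–29: 5 × 271.49/1000 × 0.974 = 1.32216
  30–34: 5 × 107.72/1000 × 0.956 = 0.51490
  35–39: 5 × 16.76/1000 × 0.949 = 0.07953
  40–44: 5 × 1.03/1000 × 0.939 = 0.00484
  45–49: 5 × 0.03/1000 × 0.930 = 0.00014
Sum = 4.74790
NRR = 0.48309 × 4.74790 = 2.29366
NRR > 1, so each generation more than replaces itself.

2.294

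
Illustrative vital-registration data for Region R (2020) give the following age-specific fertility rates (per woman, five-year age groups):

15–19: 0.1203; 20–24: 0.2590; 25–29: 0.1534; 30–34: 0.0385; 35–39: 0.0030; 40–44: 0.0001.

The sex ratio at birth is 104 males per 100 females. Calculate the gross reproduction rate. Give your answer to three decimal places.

1.408

Proportion female at birth = 100 / (100 + 104) = 0.49020.
Sum of ASFRs = 0.1203 + 0.2590 + 0.1534 + 0.0385 + 0.0030 + 0.0001 = 0.5743
TFR = 5 × 0.5743 = 2.8715
GRR = 0.49020 × 2.8715 = 1.40761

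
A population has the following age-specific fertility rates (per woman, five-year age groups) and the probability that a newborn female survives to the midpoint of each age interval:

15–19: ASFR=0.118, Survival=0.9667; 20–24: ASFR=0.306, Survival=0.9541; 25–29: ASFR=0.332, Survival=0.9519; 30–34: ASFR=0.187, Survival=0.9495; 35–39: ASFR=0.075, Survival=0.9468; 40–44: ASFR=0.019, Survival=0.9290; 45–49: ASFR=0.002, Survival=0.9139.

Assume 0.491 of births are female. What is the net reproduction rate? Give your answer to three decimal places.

2.431

Proportion female at birth = 0.491.
Each age group contributes 5 × ASFR × survival:
  15–19: 5 × 0.118 × 0.9667 = 0.57035
  20–24: 5 × 0.306 × 0.9541 = 1.45977
  25–29: 5 × 0.332 × 0.9519 = 1.58015
  30–34: 5 × 0.187 × 0.9495 = 0.88778
  35–39: 5 × 0.075 × 0.9468 = 0.35505
  40–44: 5 × 0.019 × 0.9290 = 0.08826
  45–49: 5 × 0.002 × 0.9139 = 0.00914
Sum = 4.95050
NRR = 0.491 × 4.95050 = 2.43070
With NRR above 1 the population is above replacement fertility.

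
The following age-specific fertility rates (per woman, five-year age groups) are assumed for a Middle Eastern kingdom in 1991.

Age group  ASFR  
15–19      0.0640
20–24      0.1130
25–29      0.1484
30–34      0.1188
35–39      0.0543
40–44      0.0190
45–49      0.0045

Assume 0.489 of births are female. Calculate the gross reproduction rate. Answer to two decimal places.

1.28

Proportion female at birth = 0.489.
Sum of ASFRs = 0.0640 + 0.1130 + 0.1484 + 0.1188 + 0.0543 + 0.0190 + 0.0045 = 0.5220
TFR = 5 × 0.5220 = 2.61
GRR = 0.489 × 2.61 = 1.27629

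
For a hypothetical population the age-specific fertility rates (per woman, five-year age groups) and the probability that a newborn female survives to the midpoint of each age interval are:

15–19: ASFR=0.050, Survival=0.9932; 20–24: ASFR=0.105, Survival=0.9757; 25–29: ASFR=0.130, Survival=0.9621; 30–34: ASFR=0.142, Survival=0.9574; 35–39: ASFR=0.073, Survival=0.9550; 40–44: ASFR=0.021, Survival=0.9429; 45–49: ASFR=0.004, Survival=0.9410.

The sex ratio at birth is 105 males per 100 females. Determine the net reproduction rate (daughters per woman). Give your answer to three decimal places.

Proportion female at birth = 100 / (100 + 105) = 0.48780.
Weighting each age-specific rate by interval width and survival:
  15–19: 5 × 0.050 × 0.9932 = 0.24830
  20–24: 5 × 0.105 × 0.9757 = 0.51224
  25–29: 5 × 0.130 × 0.9621 = 0.62537
  30–34: 5 × 0.142 × 0.9574 = 0.67975
  35–39: 5 × 0.073 × 0.9550 = 0.34858
  40–44: 5 × 0.021 × 0.9429 = 0.09900
  45–49: 5 × 0.004 × 0.9410 = 0.01882
Sum = 2.53206
NRR = 0.48780 × 2.53206 = 1.23514
With NRR above 1 the population is above replacement fertility.

1.235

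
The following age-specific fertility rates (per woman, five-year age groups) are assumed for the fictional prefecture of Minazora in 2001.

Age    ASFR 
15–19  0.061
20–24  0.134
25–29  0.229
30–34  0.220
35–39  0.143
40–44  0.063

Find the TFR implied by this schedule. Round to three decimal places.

Sum of ASFRs = 0.061 + 0.134 + 0.229 + 0.220 + 0.143 + 0.063 = 0.850
TFR = 5 × 0.850 = 4.25

4.250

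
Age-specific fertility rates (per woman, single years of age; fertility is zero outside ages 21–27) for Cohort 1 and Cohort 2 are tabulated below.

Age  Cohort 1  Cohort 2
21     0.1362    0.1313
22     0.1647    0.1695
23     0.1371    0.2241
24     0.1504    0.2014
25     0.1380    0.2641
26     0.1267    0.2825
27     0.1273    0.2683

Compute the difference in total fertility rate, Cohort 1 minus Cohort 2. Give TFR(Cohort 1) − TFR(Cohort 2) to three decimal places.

-0.561

Cohort 1:
  Sum of ASFRs = 0.1362 + 0.1647 + 0.1371 + 0.1504 + 0.1380 + 0.1267 + 0.1273 = 0.9804
  TFR = 0.9804
Cohort 2:
  Sum of ASFRs = 0.1313 + 0.1695 + 0.2241 + 0.2014 + 0.2641 + 0.2825 + 0.2683 = 1.5412
  TFR = 1.5412
Difference = 0.9804 − 1.5412 = -0.5608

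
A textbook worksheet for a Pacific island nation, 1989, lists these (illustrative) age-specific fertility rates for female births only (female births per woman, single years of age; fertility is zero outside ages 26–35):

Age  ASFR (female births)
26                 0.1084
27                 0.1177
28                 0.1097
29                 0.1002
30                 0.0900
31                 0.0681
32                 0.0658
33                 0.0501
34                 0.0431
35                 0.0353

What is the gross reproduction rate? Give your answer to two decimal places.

0.79

Sum of female ASFRs = 0.1084 + 0.1177 + 0.1097 + 0.1002 + 0.0900 + 0.0681 + 0.0658 + 0.0501 + 0.0431 + 0.0353 = 0.7884
GRR = 0.7884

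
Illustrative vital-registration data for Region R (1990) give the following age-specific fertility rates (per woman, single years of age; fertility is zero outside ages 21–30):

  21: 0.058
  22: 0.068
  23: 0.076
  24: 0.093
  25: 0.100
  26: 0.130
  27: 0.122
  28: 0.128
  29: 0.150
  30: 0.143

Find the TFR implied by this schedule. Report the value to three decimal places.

1.068

Sum of ASFRs = 0.058 + 0.068 + 0.076 + 0.093 + 0.100 + 0.130 + 0.122 + 0.128 + 0.150 + 0.143 = 1.068
TFR = 1.068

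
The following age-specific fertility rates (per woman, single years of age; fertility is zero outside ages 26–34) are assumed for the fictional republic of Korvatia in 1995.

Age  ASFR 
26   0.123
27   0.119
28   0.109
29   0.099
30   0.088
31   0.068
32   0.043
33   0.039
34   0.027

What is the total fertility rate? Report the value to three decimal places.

0.715

Sum of ASFRs = 0.123 + 0.119 + 0.109 + 0.099 + 0.088 + 0.068 + 0.043 + 0.039 + 0.027 = 0.715
TFR = 0.715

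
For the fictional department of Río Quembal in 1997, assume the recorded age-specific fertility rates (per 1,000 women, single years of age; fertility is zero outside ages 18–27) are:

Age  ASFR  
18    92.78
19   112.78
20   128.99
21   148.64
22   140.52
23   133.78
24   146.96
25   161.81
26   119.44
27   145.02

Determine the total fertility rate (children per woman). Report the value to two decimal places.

1.33

Sum of ASFRs = 92.78 + 112.78 + 128.99 + 148.64 + 140.52 + 133.78 + 146.96 + 161.81 + 119.44 + 145.02 = 1330.72
TFR = 1330.72 / 1000 = 1.33072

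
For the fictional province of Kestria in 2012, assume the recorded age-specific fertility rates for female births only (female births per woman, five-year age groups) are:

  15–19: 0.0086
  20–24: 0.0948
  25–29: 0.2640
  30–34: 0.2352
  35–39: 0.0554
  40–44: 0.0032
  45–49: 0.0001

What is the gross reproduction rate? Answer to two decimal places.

3.31

Sum of female ASFRs = 0.0086 + 0.0948 + 0.2640 + 0.2352 + 0.0554 + 0.0032 + 0.0001 = 0.6613
GRR = 5 × 0.6613 = 3.3065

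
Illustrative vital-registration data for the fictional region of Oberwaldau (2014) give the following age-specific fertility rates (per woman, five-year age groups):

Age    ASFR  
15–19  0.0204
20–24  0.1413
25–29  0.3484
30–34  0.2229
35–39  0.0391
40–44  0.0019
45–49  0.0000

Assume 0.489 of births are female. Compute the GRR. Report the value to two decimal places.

1.89

Proportion female at birth = 0.489.
Sum of ASFRs = 0.0204 + 0.1413 + 0.3484 + 0.2229 + 0.0391 + 0.0019 + 0.0000 = 0.7740
TFR = 5 × 0.7740 = 3.87
GRR = 0.489 × 3.87 = 1.89243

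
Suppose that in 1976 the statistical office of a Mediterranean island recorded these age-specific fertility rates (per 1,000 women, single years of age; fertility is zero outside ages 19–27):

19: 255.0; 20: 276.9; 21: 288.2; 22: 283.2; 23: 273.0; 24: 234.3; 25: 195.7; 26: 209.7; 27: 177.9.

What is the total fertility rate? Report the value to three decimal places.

Sum of ASFRs = 255.0 + 276.9 + 288.2 + 283.2 + 273.0 + 234.3 + 195.7 + 209.7 + 177.9 = 2193.9
TFR = 2193.9 / 1000 = 2.1939

2.194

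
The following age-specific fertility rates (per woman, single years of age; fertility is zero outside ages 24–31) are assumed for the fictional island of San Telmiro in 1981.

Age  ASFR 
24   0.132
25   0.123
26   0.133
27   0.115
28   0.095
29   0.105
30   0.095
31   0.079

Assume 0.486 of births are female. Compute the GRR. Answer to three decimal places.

Proportion female at birth = 0.486.
Sum of ASFRs = 0.132 + 0.123 + 0.133 + 0.115 + 0.095 + 0.105 + 0.095 + 0.079 = 0.877
TFR = 0.877
GRR = 0.486 × 0.877 = 0.42622

0.426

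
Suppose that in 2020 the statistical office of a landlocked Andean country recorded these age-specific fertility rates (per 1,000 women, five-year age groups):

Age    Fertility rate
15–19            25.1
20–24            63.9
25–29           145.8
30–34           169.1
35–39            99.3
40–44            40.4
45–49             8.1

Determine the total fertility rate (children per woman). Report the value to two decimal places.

2.76

Sum of ASFRs = 25.1 + 63.9 + 145.8 + 169.1 + 99.3 + 40.4 + 8.1 = 551.7
TFR = 5 × 551.7 / 1000 = 2.7585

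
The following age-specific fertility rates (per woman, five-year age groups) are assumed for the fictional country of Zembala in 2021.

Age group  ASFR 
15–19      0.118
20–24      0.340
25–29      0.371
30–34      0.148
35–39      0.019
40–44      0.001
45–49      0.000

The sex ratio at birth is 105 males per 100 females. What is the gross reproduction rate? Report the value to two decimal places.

2.43

Proportion female at birth = 100 / (100 + 105) = 0.48780.
Sum of ASFRs = 0.118 + 0.340 + 0.371 + 0.148 + 0.019 + 0.001 + 0.000 = 0.997
TFR = 5 × 0.997 = 4.985
GRR = 0.48780 × 4.985 = 2.43168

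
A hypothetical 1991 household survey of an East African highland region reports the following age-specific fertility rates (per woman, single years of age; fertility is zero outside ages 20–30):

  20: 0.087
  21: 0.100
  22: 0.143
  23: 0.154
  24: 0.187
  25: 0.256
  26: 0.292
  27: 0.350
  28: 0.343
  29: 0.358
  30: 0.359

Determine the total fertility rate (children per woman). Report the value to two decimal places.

Sum of ASFRs = 0.087 + 0.100 + 0.143 + 0.154 + 0.187 + 0.256 + 0.292 + 0.350 + 0.343 + 0.358 + 0.359 = 2.629
TFR = 2.629

2.63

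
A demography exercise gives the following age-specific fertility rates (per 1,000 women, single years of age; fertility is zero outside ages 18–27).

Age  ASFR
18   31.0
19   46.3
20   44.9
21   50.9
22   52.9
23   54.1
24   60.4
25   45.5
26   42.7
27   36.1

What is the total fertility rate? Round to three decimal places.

0.465

Sum of ASFRs = 31.0 + 46.3 + 44.9 + 50.9 + 52.9 + 54.1 + 60.4 + 45.5 + 42.7 + 36.1 = 464.8
TFR = 464.8 / 1000 = 0.4648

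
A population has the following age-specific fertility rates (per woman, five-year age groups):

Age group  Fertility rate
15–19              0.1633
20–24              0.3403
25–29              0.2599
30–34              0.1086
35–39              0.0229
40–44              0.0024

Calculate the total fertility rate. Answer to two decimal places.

4.49

Sum of ASFRs = 0.1633 + 0.3403 + 0.2599 + 0.1086 + 0.0229 + 0.0024 = 0.8974
TFR = 5 × 0.8974 = 4.487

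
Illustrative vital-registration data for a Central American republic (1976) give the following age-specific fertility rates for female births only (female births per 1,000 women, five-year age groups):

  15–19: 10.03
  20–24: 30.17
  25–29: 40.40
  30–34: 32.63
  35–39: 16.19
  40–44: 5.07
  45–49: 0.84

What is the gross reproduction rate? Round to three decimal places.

0.677

Sum of female ASFRs = 10.03 + 30.17 + 40.40 + 32.63 + 16.19 + 5.07 + 0.84 = 135.33
GRR = 5 × 135.33 / 1000 = 0.67665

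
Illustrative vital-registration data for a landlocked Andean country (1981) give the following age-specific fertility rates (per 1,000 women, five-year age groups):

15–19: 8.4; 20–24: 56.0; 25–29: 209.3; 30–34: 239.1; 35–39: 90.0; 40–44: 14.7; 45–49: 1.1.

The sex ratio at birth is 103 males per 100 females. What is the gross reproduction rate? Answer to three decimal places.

Proportion female at birth = 100 / (100 + 103) = 0.49261.
Sum of ASFRs = 8.4 + 56.0 + 209.3 + 239.1 + 90.0 + 14.7 + 1.1 = 618.6
TFR = 5 × 618.6 / 1000 = 3.093
GRR = 0.49261 × 3.093 = 1.52364

1.524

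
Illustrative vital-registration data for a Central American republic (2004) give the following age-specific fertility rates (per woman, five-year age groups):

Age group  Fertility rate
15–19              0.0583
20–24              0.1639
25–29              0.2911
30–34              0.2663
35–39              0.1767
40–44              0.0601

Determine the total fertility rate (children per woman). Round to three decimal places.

Sum of ASFRs = 0.0583 + 0.1639 + 0.2911 + 0.2663 + 0.1767 + 0.0601 = 1.0164
TFR = 5 × 1.0164 = 5.082

5.082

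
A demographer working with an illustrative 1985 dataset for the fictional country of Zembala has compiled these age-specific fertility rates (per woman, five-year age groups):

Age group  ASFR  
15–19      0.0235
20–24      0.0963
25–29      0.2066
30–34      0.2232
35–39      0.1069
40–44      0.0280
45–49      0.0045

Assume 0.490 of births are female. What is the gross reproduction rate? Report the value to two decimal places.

1.69

Proportion female at birth = 0.490.
Sum of ASFRs = 0.0235 + 0.0963 + 0.2066 + 0.2232 + 0.1069 + 0.0280 + 0.0045 = 0.6890
TFR = 5 × 0.6890 = 3.445
GRR = 0.490 × 3.445 = 1.68805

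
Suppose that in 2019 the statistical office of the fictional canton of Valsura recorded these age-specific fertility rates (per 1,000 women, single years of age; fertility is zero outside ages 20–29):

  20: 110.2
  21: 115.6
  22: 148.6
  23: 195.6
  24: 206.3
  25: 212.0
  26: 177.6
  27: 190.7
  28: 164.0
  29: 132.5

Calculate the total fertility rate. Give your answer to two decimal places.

Sum of ASFRs = 110.2 + 115.6 + 148.6 + 195.6 + 206.3 + 212.0 + 177.6 + 190.7 + 164.0 + 132.5 = 1653.1
TFR = 1653.1 / 1000 = 1.6531

1.65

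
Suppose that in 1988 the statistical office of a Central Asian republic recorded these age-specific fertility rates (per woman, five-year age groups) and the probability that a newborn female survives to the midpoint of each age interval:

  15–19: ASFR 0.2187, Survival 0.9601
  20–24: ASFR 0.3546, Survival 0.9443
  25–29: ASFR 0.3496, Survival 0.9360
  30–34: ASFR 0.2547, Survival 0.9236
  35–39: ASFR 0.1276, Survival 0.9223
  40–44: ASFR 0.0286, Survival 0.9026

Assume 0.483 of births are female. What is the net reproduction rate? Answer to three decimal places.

3.021

Proportion female at birth = 0.483.
Per-age-group product (5 × ASFR × survival probability):
  15–19: 5 × 0.2187 × 0.9601 = 1.04987
  20–24: 5 × 0.3546 × 0.9443 = 1.67424
  25–29: 5 × 0.3496 × 0.9360 = 1.63613
  30–34: 5 × 0.2547 × 0.9236 = 1.17620
  35–39: 5 × 0.1276 × 0.9223 = 0.58843
  40–44: 5 × 0.0286 × 0.9026 = 0.12907
Sum = 6.25394
NRR = 0.483 × 6.25394 = 3.02065
An NRR exceeding 1 indicates intrinsic growth under these rates.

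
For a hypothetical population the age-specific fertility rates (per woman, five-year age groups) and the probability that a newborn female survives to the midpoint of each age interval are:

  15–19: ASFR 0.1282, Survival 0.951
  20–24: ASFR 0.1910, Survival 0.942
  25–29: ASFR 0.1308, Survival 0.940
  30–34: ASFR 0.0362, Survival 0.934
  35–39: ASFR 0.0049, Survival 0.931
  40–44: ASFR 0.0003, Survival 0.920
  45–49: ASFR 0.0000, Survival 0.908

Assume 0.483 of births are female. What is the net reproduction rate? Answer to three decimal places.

1.119

Proportion female at birth = 0.483.
Weighting each age-specific rate by interval width and survival:
  15–19: 5 × 0.1282 × 0.951 = 0.60959
  20–24: 5 × 0.1910 × 0.942 = 0.89961
  25–29: 5 × 0.1308 × 0.940 = 0.61476
  30–34: 5 × 0.0362 × 0.934 = 0.16905
  35–39: 5 × 0.0049 × 0.931 = 0.02281
  40–44: 5 × 0.0003 × 0.920 = 0.00138
  45–49: 5 × 0.0000 × 0.908 = 0.00000
Sum = 2.31720
NRR = 0.483 × 2.31720 = 1.11921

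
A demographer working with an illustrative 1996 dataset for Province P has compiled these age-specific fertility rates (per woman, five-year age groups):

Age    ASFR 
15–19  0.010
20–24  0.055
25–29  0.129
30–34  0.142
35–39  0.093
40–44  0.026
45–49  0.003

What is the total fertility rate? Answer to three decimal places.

2.290

Sum of ASFRs = 0.010 + 0.055 + 0.129 + 0.142 + 0.093 + 0.026 + 0.003 = 0.458
TFR = 5 × 0.458 = 2.29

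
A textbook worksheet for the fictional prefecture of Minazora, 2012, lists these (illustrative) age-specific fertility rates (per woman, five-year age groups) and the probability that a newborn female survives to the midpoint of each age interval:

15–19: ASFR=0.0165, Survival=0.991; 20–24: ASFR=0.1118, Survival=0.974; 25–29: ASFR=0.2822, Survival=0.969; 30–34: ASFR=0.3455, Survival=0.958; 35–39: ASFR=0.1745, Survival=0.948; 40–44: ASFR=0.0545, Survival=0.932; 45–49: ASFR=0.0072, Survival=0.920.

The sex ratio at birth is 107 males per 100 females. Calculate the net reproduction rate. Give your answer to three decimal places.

Proportion female at birth = 100 / (100 + 107) = 0.48309.
Each age group contributes 5 × ASFR × survival:
  15–19: 5 × 0.0165 × 0.991 = 0.08176
  20–24: 5 × 0.1118 × 0.974 = 0.54447
  25–29: 5 × 0.2822 × 0.969 = 1.36726
  30–34: 5 × 0.3455 × 0.958 = 1.65495
  35–39: 5 × 0.1745 × 0.948 = 0.82713
  40–44: 5 × 0.0545 × 0.932 = 0.25397
  45–49: 5 × 0.0072 × 0.920 = 0.03312
Sum = 4.76266
NRR = 0.48309 × 4.76266 = 2.30079
NRR > 1, so each generation more than replaces itself.

2.301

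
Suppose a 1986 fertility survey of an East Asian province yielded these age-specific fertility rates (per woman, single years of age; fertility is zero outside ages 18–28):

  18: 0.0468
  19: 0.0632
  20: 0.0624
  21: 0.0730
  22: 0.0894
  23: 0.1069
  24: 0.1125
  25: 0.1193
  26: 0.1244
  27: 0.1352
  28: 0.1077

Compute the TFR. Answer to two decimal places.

Sum of ASFRs = 0.0468 + 0.0632 + 0.0624 + 0.0730 + 0.0894 + 0.1069 + 0.1125 + 0.1193 + 0.1244 + 0.1352 + 0.1077 = 1.0408
TFR = 1.0408

1.04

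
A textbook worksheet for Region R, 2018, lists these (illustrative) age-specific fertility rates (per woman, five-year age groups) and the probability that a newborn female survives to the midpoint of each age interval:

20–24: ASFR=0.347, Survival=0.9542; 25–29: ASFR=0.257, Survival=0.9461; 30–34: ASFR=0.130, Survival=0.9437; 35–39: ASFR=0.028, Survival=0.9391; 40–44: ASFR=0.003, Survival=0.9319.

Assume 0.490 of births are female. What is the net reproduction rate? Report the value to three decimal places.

Proportion female at birth = 0.490.
Each age group contributes 5 × ASFR × survival:
  20–24: 5 × 0.347 × 0.9542 = 1.65554
  25–29: 5 × 0.257 × 0.9461 = 1.21574
  30–34: 5 × 0.130 × 0.9437 = 0.61341
  35–39: 5 × 0.028 × 0.9391 = 0.13147
  40–44: 5 × 0.003 × 0.9319 = 0.01398
Sum = 3.63014
NRR = 0.490 × 3.63014 = 1.77877
NRR > 1, so each generation more than replaces itself.

1.779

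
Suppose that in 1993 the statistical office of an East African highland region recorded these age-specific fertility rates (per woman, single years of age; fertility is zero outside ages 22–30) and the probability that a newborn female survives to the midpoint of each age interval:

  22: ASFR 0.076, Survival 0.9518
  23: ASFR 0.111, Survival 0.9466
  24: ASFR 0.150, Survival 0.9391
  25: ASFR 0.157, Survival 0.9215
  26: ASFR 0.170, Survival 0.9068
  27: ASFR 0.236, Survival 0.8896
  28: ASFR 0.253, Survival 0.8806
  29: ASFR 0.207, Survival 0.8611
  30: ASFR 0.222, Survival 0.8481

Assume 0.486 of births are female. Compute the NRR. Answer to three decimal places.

0.688

Proportion female at birth = 0.486.
Weighting each age-specific rate by interval width and survival:
  22: 1 × 0.076 × 0.9518 = 0.07234
  23: 1 × 0.111 × 0.9466 = 0.10507
  24: 1 × 0.150 × 0.9391 = 0.14087
  25: 1 × 0.157 × 0.9215 = 0.14468
  26: 1 × 0.170 × 0.9068 = 0.15416
  27: 1 × 0.236 × 0.8896 = 0.20995
  28: 1 × 0.253 × 0.8806 = 0.22279
  29: 1 × 0.207 × 0.8611 = 0.17825
  30: 1 × 0.222 × 0.8481 = 0.18828
Sum = 1.41639
NRR = 0.486 × 1.41639 = 0.68837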